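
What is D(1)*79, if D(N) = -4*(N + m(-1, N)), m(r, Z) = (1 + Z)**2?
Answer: -1580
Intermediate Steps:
D(N) = -4*N - 4*(1 + N)**2 (D(N) = -4*(N + (1 + N)**2) = -4*N - 4*(1 + N)**2)
D(1)*79 = (-4*1 - 4*(1 + 1)**2)*79 = (-4 - 4*2**2)*79 = (-4 - 4*4)*79 = (-4 - 16)*79 = -20*79 = -1580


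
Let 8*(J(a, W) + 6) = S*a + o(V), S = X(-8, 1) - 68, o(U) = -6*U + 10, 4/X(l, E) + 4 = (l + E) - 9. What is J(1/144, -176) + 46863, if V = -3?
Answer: 269916139/5760 ≈ 46860.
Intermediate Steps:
X(l, E) = 4/(-13 + E + l) (X(l, E) = 4/(-4 + ((l + E) - 9)) = 4/(-4 + ((E + l) - 9)) = 4/(-4 + (-9 + E + l)) = 4/(-13 + E + l))
o(U) = 10 - 6*U
S = -341/5 (S = 4/(-13 + 1 - 8) - 68 = 4/(-20) - 68 = 4*(-1/20) - 68 = -⅕ - 68 = -341/5 ≈ -68.200)
J(a, W) = -5/2 - 341*a/40 (J(a, W) = -6 + (-341*a/5 + (10 - 6*(-3)))/8 = -6 + (-341*a/5 + (10 + 18))/8 = -6 + (-341*a/5 + 28)/8 = -6 + (28 - 341*a/5)/8 = -6 + (7/2 - 341*a/40) = -5/2 - 341*a/40)
J(1/144, -176) + 46863 = (-5/2 - 341/40/144) + 46863 = (-5/2 - 341/40*1/144) + 46863 = (-5/2 - 341/5760) + 46863 = -14741/5760 + 46863 = 269916139/5760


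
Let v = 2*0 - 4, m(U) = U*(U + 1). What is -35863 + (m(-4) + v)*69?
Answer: -35311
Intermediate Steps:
m(U) = U*(1 + U)
v = -4 (v = 0 - 4 = -4)
-35863 + (m(-4) + v)*69 = -35863 + (-4*(1 - 4) - 4)*69 = -35863 + (-4*(-3) - 4)*69 = -35863 + (12 - 4)*69 = -35863 + 8*69 = -35863 + 552 = -35311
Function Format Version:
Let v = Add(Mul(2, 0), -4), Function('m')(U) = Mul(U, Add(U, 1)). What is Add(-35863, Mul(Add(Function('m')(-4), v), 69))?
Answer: -35311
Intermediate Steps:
Function('m')(U) = Mul(U, Add(1, U))
v = -4 (v = Add(0, -4) = -4)
Add(-35863, Mul(Add(Function('m')(-4), v), 69)) = Add(-35863, Mul(Add(Mul(-4, Add(1, -4)), -4), 69)) = Add(-35863, Mul(Add(Mul(-4, -3), -4), 69)) = Add(-35863, Mul(Add(12, -4), 69)) = Add(-35863, Mul(8, 69)) = Add(-35863, 552) = -35311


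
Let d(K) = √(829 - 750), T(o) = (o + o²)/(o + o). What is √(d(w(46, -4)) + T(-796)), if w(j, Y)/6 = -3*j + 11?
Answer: √(-1590 + 4*√79)/2 ≈ 19.713*I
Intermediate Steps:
T(o) = (o + o²)/(2*o) (T(o) = (o + o²)/((2*o)) = (o + o²)*(1/(2*o)) = (o + o²)/(2*o))
w(j, Y) = 66 - 18*j (w(j, Y) = 6*(-3*j + 11) = 6*(11 - 3*j) = 66 - 18*j)
d(K) = √79
√(d(w(46, -4)) + T(-796)) = √(√79 + (½ + (½)*(-796))) = √(√79 + (½ - 398)) = √(√79 - 795/2) = √(-795/2 + √79)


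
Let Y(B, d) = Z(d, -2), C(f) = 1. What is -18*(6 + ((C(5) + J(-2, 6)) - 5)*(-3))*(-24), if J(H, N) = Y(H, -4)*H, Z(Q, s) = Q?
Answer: -2592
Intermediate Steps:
Y(B, d) = d
J(H, N) = -4*H
-18*(6 + ((C(5) + J(-2, 6)) - 5)*(-3))*(-24) = -18*(6 + ((1 - 4*(-2)) - 5)*(-3))*(-24) = -18*(6 + ((1 + 8) - 5)*(-3))*(-24) = -18*(6 + (9 - 5)*(-3))*(-24) = -18*(6 + 4*(-3))*(-24) = -18*(6 - 12)*(-24) = -18*(-6)*(-24) = 108*(-24) = -2592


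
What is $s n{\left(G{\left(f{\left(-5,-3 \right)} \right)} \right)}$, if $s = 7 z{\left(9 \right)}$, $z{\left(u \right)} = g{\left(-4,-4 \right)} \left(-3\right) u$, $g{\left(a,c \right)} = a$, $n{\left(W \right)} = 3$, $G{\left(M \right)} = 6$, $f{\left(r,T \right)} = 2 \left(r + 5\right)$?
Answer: $2268$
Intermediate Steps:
$f{\left(r,T \right)} = 10 + 2 r$ ($f{\left(r,T \right)} = 2 \left(5 + r\right) = 10 + 2 r$)
$z{\left(u \right)} = 12 u$ ($z{\left(u \right)} = \left(-4\right) \left(-3\right) u = 12 u$)
$s = 756$ ($s = 7 \cdot 12 \cdot 9 = 7 \cdot 108 = 756$)
$s n{\left(G{\left(f{\left(-5,-3 \right)} \right)} \right)} = 756 \cdot 3 = 2268$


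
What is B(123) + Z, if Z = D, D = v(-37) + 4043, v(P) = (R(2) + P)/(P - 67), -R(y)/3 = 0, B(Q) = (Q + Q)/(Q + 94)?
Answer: 91276037/22568 ≈ 4044.5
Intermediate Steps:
B(Q) = 2*Q/(94 + Q) (B(Q) = (2*Q)/(94 + Q) = 2*Q/(94 + Q))
R(y) = 0 (R(y) = -3*0 = 0)
v(P) = P/(-67 + P) (v(P) = (0 + P)/(P - 67) = P/(-67 + P))
D = 420509/104 (D = -37/(-67 - 37) + 4043 = -37/(-104) + 4043 = -37*(-1/104) + 4043 = 37/104 + 4043 = 420509/104 ≈ 4043.4)
Z = 420509/104 ≈ 4043.4
B(123) + Z = 2*123/(94 + 123) + 420509/104 = 2*123/217 + 420509/104 = 2*123*(1/217) + 420509/104 = 246/217 + 420509/104 = 91276037/22568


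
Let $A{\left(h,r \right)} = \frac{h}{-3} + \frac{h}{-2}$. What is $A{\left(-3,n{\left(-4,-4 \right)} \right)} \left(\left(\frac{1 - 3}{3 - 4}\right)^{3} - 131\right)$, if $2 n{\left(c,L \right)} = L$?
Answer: $- \frac{615}{2} \approx -307.5$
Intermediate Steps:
$n{\left(c,L \right)} = \frac{L}{2}$
$A{\left(h,r \right)} = - \frac{5 h}{6}$ ($A{\left(h,r \right)} = h \left(- \frac{1}{3}\right) + h \left(- \frac{1}{2}\right) = - \frac{h}{3} - \frac{h}{2} = - \frac{5 h}{6}$)
$A{\left(-3,n{\left(-4,-4 \right)} \right)} \left(\left(\frac{1 - 3}{3 - 4}\right)^{3} - 131\right) = \left(- \frac{5}{6}\right) \left(-3\right) \left(\left(\frac{1 - 3}{3 - 4}\right)^{3} - 131\right) = \frac{5 \left(\left(- \frac{2}{-1}\right)^{3} - 131\right)}{2} = \frac{5 \left(\left(\left(-2\right) \left(-1\right)\right)^{3} - 131\right)}{2} = \frac{5 \left(2^{3} - 131\right)}{2} = \frac{5 \left(8 - 131\right)}{2} = \frac{5}{2} \left(-123\right) = - \frac{615}{2}$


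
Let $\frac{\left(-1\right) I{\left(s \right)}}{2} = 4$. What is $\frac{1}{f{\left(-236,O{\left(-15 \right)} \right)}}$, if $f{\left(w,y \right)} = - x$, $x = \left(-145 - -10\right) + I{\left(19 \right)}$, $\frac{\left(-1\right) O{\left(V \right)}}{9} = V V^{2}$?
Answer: $\frac{1}{143} \approx 0.006993$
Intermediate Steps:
$O{\left(V \right)} = - 9 V^{3}$ ($O{\left(V \right)} = - 9 V V^{2} = - 9 V^{3}$)
$I{\left(s \right)} = -8$ ($I{\left(s \right)} = \left(-2\right) 4 = -8$)
$x = -143$ ($x = \left(-145 - -10\right) - 8 = \left(-145 + 10\right) - 8 = -135 - 8 = -143$)
$f{\left(w,y \right)} = 143$ ($f{\left(w,y \right)} = \left(-1\right) \left(-143\right) = 143$)
$\frac{1}{f{\left(-236,O{\left(-15 \right)} \right)}} = \frac{1}{143}$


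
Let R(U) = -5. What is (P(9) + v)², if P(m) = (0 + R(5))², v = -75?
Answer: 2500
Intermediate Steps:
P(m) = 25 (P(m) = (0 - 5)² = (-5)² = 25)
(P(9) + v)² = (25 - 75)² = (-50)² = 2500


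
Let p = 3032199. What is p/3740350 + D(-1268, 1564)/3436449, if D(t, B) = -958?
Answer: 10416413966051/12853522017150 ≈ 0.81039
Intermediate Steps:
p/3740350 + D(-1268, 1564)/3436449 = 3032199/3740350 - 958/3436449 = 10416413966051/12853522017150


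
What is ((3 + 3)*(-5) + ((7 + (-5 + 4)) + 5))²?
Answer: 361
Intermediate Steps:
((3 + 3)*(-5) + ((7 + (-5 + 4)) + 5))² = (6*(-5) + ((7 - 1) + 5))² = (-30 + (6 + 5))² = (-30 + 11)² = (-19)² = 361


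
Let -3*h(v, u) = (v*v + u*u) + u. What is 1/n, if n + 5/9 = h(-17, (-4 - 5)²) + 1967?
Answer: -9/3095 ≈ -0.0029079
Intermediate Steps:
h(v, u) = -u/3 - u²/3 - v²/3 (h(v, u) = -((v*v + u*u) + u)/3 = -((v² + u²) + u)/3 = -((u² + v²) + u)/3 = -(u + u² + v²)/3 = -u/3 - u²/3 - v²/3)
n = -3095/9 (n = -5/9 + ((-(-4 - 5)²/3 - (-4 - 5)⁴/3 - ⅓*(-17)²) + 1967) = -5/9 + ((-⅓*(-9)² - ((-9)²)²/3 - ⅓*289) + 1967) = -5/9 + ((-⅓*81 - ⅓*81² - 289/3) + 1967) = -5/9 + ((-27 - ⅓*6561 - 289/3) + 1967) = -5/9 + ((-27 - 2187 - 289/3) + 1967) = -5/9 + (-6931/3 + 1967) = -5/9 - 1030/3 = -3095/9 ≈ -343.89)
1/n = 1/(-3095/9) = -9/3095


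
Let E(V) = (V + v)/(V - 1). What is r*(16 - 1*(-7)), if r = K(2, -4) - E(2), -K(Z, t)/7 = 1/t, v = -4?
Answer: 345/4 ≈ 86.250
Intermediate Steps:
K(Z, t) = -7/t
E(V) = (-4 + V)/(-1 + V) (E(V) = (V - 4)/(V - 1) = (-4 + V)/(-1 + V))
r = 15/4 (r = -7/(-4) - (-4 + 2)/(-1 + 2) = -7*(-¼) - (-2)/1 = 7/4 - (-2) = 7/4 - 1*(-2) = 7/4 + 2 = 15/4 ≈ 3.7500)
r*(16 - 1*(-7)) = 15*(16 - 1*(-7))/4 = 15*(16 + 7)/4 = (15/4)*23 = 345/4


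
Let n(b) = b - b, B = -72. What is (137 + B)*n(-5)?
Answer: 0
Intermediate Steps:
n(b) = 0
(137 + B)*n(-5) = (137 - 72)*0 = 65*0 = 0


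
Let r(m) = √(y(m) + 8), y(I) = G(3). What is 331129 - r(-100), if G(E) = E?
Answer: 331129 - √11 ≈ 3.3113e+5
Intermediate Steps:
y(I) = 3
r(m) = √11 (r(m) = √(3 + 8) = √11)
331129 - r(-100) = 331129 - √11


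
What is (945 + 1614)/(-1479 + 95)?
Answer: -2559/1384 ≈ -1.8490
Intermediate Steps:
(945 + 1614)/(-1479 + 95) = 2559/(-1384) = 2559*(-1/1384) = -2559/1384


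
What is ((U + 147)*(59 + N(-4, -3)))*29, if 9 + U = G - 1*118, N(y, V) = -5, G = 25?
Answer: 70470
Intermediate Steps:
U = -102 (U = -9 + (25 - 1*118) = -9 + (25 - 118) = -9 - 93 = -102)
((U + 147)*(59 + N(-4, -3)))*29 = ((-102 + 147)*(59 - 5))*29 = (45*54)*29 = 2430*29 = 70470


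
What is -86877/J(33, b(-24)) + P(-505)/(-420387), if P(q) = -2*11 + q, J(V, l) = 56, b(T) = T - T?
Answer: -5217418841/3363096 ≈ -1551.4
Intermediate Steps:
b(T) = 0
P(q) = -22 + q
-86877/J(33, b(-24)) + P(-505)/(-420387) = -86877/56 + (-22 - 505)/(-420387) = -86877*1/56 - 527*(-1/420387) = -12411/8 + 527/420387 = -5217418841/3363096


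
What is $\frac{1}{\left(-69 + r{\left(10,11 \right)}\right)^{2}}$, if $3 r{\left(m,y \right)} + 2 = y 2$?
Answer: $\frac{9}{34969} \approx 0.00025737$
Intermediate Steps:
$r{\left(m,y \right)} = - \frac{2}{3} + \frac{2 y}{3}$ ($r{\left(m,y \right)} = - \frac{2}{3} + \frac{y 2}{3} = - \frac{2}{3} + \frac{2 y}{3}$)
$\frac{1}{\left(-69 + r{\left(10,11 \right)}\right)^{2}} = \frac{1}{\left(-69 + \left(- \frac{2}{3} + \frac{2}{3} \cdot 11\right)\right)^{2}} = \frac{1}{\left(-69 + \left(- \frac{2}{3} + \frac{22}{3}\right)\right)^{2}} = \frac{1}{\left(-69 + \frac{20}{3}\right)^{2}} = \frac{1}{\left(- \frac{187}{3}\right)^{2}} = \frac{1}{\frac{34969}{9}} = \frac{9}{34969}$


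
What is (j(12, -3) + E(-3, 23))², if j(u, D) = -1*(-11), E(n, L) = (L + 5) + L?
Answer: 3844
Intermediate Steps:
E(n, L) = 5 + 2*L (E(n, L) = (5 + L) + L = 5 + 2*L)
j(u, D) = 11
(j(12, -3) + E(-3, 23))² = (11 + (5 + 2*23))² = (11 + (5 + 46))² = (11 + 51)² = 62² = 3844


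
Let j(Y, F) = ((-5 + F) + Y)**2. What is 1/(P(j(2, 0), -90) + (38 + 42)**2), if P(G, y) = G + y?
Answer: 1/6319 ≈ 0.00015825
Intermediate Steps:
j(Y, F) = (-5 + F + Y)**2
1/(P(j(2, 0), -90) + (38 + 42)**2) = 1/(((-5 + 0 + 2)**2 - 90) + (38 + 42)**2) = 1/(((-3)**2 - 90) + 80**2) = 1/((9 - 90) + 6400) = 1/(-81 + 6400) = 1/6319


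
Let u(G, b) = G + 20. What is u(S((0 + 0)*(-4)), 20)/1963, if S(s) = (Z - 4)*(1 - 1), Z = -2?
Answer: 20/1963 ≈ 0.010188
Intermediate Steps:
S(s) = 0 (S(s) = (-2 - 4)*(1 - 1) = -6*0 = 0)
u(G, b) = 20 + G
u(S((0 + 0)*(-4)), 20)/1963 = (20 + 0)/1963 = 20*(1/1963) = 20/1963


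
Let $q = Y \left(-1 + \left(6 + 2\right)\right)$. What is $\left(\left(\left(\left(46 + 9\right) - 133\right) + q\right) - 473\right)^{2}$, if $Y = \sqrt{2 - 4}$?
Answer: $303503 - 7714 i \sqrt{2} \approx 3.035 \cdot 10^{5} - 10909.0 i$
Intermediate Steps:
$Y = i \sqrt{2}$ ($Y = \sqrt{-2} = i \sqrt{2} \approx 1.4142 i$)
$q = 7 i \sqrt{2}$ ($q = i \sqrt{2} \left(-1 + \left(6 + 2\right)\right) = i \sqrt{2} \left(-1 + 8\right) = i \sqrt{2} \cdot 7 = 7 i \sqrt{2} \approx 9.8995 i$)
$\left(\left(\left(\left(46 + 9\right) - 133\right) + q\right) - 473\right)^{2} = \left(\left(\left(\left(46 + 9\right) - 133\right) + 7 i \sqrt{2}\right) - 473\right)^{2} = \left(\left(\left(55 - 133\right) + 7 i \sqrt{2}\right) - 473\right)^{2} = \left(\left(-78 + 7 i \sqrt{2}\right) - 473\right)^{2} = \left(-551 + 7 i \sqrt{2}\right)^{2}$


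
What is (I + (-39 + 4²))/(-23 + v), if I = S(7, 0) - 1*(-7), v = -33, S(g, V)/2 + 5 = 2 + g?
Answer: ⅐ ≈ 0.14286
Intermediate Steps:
S(g, V) = -6 + 2*g (S(g, V) = -10 + 2*(2 + g) = -10 + (4 + 2*g) = -6 + 2*g)
I = 15 (I = (-6 + 2*7) - 1*(-7) = (-6 + 14) + 7 = 8 + 7 = 15)
(I + (-39 + 4²))/(-23 + v) = (15 + (-39 + 4²))/(-23 - 33) = (15 + (-39 + 16))/(-56) = (15 - 23)*(-1/56) = -8*(-1/56) = ⅐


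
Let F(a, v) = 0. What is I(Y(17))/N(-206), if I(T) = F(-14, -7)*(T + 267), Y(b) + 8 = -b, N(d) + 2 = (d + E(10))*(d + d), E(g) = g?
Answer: 0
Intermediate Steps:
N(d) = -2 + 2*d*(10 + d) (N(d) = -2 + (d + 10)*(d + d) = -2 + (10 + d)*(2*d) = -2 + 2*d*(10 + d))
Y(b) = -8 - b
I(T) = 0 (I(T) = 0*(T + 267) = 0*(267 + T) = 0)
I(Y(17))/N(-206) = 0/(-2 + 2*(-206)**2 + 20*(-206)) = 0/(-2 + 2*42436 - 4120) = 0/(-2 + 84872 - 4120) = 0/80750 = 0*(1/80750) = 0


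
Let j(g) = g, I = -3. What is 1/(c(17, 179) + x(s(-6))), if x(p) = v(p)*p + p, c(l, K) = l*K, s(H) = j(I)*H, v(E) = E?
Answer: 1/3385 ≈ 0.00029542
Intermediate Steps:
s(H) = -3*H
c(l, K) = K*l
x(p) = p + p² (x(p) = p*p + p = p² + p = p + p²)
1/(c(17, 179) + x(s(-6))) = 1/(179*17 + (-3*(-6))*(1 - 3*(-6))) = 1/(3043 + 18*(1 + 18)) = 1/(3043 + 18*19) = 1/(3043 + 342) = 1/3385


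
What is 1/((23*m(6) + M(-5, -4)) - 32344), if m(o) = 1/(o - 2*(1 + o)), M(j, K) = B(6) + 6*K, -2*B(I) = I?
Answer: -8/258991 ≈ -3.0889e-5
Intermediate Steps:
B(I) = -I/2
M(j, K) = -3 + 6*K (M(j, K) = -½*6 + 6*K = -3 + 6*K)
m(o) = 1/(-2 - o) (m(o) = 1/(o + (-2 - 2*o)) = 1/(-2 - o))
1/((23*m(6) + M(-5, -4)) - 32344) = 1/((23*(-1/(2 + 6)) + (-3 + 6*(-4))) - 32344) = 1/((23*(-1/8) + (-3 - 24)) - 32344) = 1/((23*(-1*⅛) - 27) - 32344) = 1/((23*(-⅛) - 27) - 32344) = 1/((-23/8 - 27) - 32344) = 1/(-239/8 - 32344) = 1/(-258991/8) = -8/258991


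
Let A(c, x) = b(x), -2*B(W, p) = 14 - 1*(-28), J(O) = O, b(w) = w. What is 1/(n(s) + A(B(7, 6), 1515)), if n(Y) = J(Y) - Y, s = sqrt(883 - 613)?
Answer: 1/1515 ≈ 0.00066007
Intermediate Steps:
s = 3*sqrt(30) (s = sqrt(270) = 3*sqrt(30) ≈ 16.432)
n(Y) = 0 (n(Y) = Y - Y = 0)
B(W, p) = -21 (B(W, p) = -(14 - 1*(-28))/2 = -(14 + 28)/2 = -1/2*42 = -21)
A(c, x) = x
1/(n(s) + A(B(7, 6), 1515)) = 1/(0 + 1515) = 1/1515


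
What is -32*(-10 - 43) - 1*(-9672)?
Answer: 11368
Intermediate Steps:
-32*(-10 - 43) - 1*(-9672) = -32*(-53) + 9672 = 1696 + 9672 = 11368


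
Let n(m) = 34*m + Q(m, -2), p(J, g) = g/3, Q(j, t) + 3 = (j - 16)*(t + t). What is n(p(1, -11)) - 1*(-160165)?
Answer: 160116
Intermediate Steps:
Q(j, t) = -3 + 2*t*(-16 + j) (Q(j, t) = -3 + (j - 16)*(t + t) = -3 + (-16 + j)*(2*t) = -3 + 2*t*(-16 + j))
p(J, g) = g/3
n(m) = 61 + 30*m (n(m) = 34*m + (-3 - 32*(-2) + 2*m*(-2)) = 34*m + (-3 + 64 - 4*m) = 34*m + (61 - 4*m) = 61 + 30*m)
n(p(1, -11)) - 1*(-160165) = (61 + 30*((1/3)*(-11))) - 1*(-160165) = (61 + 30*(-11/3)) + 160165 = (61 - 110) + 160165 = -49 + 160165 = 160116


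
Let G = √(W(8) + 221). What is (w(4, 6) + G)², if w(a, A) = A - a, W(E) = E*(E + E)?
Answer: (2 + √349)² ≈ 427.73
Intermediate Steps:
W(E) = 2*E² (W(E) = E*(2*E) = 2*E²)
G = √349 (G = √(2*8² + 221) = √(2*64 + 221) = √(128 + 221) = √349 ≈ 18.682)
(w(4, 6) + G)² = ((6 - 1*4) + √349)² = ((6 - 4) + √349)² = (2 + √349)²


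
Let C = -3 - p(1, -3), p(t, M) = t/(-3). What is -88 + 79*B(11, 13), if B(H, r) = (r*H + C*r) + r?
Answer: 28492/3 ≈ 9497.3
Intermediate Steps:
p(t, M) = -t/3 (p(t, M) = t*(-⅓) = -t/3)
C = -8/3 (C = -3 - (-1)/3 = -3 - 1*(-⅓) = -3 + ⅓ = -8/3 ≈ -2.6667)
B(H, r) = -5*r/3 + H*r (B(H, r) = (r*H - 8*r/3) + r = (H*r - 8*r/3) + r = (-8*r/3 + H*r) + r = -5*r/3 + H*r)
-88 + 79*B(11, 13) = -88 + 79*((⅓)*13*(-5 + 3*11)) = -88 + 79*((⅓)*13*(-5 + 33)) = -88 + 79*((⅓)*13*28) = -88 + 79*(364/3) = -88 + 28756/3 = 28492/3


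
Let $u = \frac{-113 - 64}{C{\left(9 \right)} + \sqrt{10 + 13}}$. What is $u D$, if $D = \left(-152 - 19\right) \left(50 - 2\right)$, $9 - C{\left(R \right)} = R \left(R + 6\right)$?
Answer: $- \frac{183054816}{15853} - \frac{1452816 \sqrt{23}}{15853} \approx -11987.0$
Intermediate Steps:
$C{\left(R \right)} = 9 - R \left(6 + R\right)$ ($C{\left(R \right)} = 9 - R \left(R + 6\right) = 9 - R \left(6 + R\right)$)
$u = - \frac{177}{-126 + \sqrt{23}}$ ($u = \frac{-113 - 64}{\left(9 - 9^{2} - 54\right) + \sqrt{10 + 13}} = - \frac{177}{\left(9 - 81 - 54\right) + \sqrt{23}} = - \frac{177}{-126 + \sqrt{23}} \approx 1.4603$)
$D = -8208$ ($D = \left(-171\right) 48 = -8208$)
$u D = \left(\frac{22302}{15853} + \frac{177 \sqrt{23}}{15853}\right) \left(-8208\right) = - \frac{183054816}{15853} - \frac{1452816 \sqrt{23}}{15853}$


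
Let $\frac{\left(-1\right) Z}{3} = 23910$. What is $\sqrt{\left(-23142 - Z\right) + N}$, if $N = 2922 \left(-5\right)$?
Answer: $\sqrt{33978} \approx 184.33$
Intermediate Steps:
$Z = -71730$ ($Z = \left(-3\right) 23910 = -71730$)
$N = -14610$
$\sqrt{\left(-23142 - Z\right) + N} = \sqrt{\left(-23142 - -71730\right) - 14610} = \sqrt{\left(-23142 + 71730\right) - 14610} = \sqrt{48588 - 14610} = \sqrt{33978}$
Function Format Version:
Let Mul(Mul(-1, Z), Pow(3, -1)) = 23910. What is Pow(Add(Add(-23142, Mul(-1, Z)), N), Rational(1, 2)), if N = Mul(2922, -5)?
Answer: Pow(33978, Rational(1, 2)) ≈ 184.33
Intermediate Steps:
Z = -71730 (Z = Mul(-3, 23910) = -71730)
N = -14610
Pow(Add(Add(-23142, Mul(-1, Z)), N), Rational(1, 2)) = Pow(Add(Add(-23142, Mul(-1, -71730)), -14610), Rational(1, 2)) = Pow(Add(Add(-23142, 71730), -14610), Rational(1, 2)) = Pow(Add(48588, -14610), Rational(1, 2)) = Pow(33978, Rational(1, 2))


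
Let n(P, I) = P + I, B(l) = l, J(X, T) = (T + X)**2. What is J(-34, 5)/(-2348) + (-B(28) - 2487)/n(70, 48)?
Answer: -3002229/138532 ≈ -21.672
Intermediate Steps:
n(P, I) = I + P
J(-34, 5)/(-2348) + (-B(28) - 2487)/n(70, 48) = (5 - 34)**2/(-2348) + (-1*28 - 2487)/(48 + 70) = (-29)**2*(-1/2348) + (-28 - 2487)/118 = 841*(-1/2348) - 2515*1/118 = -841/2348 - 2515/118 = -3002229/138532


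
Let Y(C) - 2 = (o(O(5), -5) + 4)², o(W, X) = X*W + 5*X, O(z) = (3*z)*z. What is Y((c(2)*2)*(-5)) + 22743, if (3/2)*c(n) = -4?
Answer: 179561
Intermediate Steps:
c(n) = -8/3 (c(n) = (⅔)*(-4) = -8/3)
O(z) = 3*z²
o(W, X) = 5*X + W*X (o(W, X) = W*X + 5*X = 5*X + W*X)
Y(C) = 156818 (Y(C) = 2 + (-5*(5 + 3*5²) + 4)² = 2 + (-5*(5 + 3*25) + 4)² = 2 + (-5*(5 + 75) + 4)² = 2 + (-5*80 + 4)² = 2 + (-400 + 4)² = 2 + (-396)² = 2 + 156816 = 156818)
Y((c(2)*2)*(-5)) + 22743 = 156818 + 22743 = 179561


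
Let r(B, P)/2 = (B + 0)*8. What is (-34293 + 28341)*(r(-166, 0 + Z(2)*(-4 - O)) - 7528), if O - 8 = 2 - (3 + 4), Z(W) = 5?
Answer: 60615168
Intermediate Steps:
O = 3 (O = 8 + (2 - (3 + 4)) = 8 + (2 - 1*7) = 8 + (2 - 7) = 8 - 5 = 3)
r(B, P) = 16*B (r(B, P) = 2*((B + 0)*8) = 2*(B*8) = 2*(8*B) = 16*B)
(-34293 + 28341)*(r(-166, 0 + Z(2)*(-4 - O)) - 7528) = (-34293 + 28341)*(16*(-166) - 7528) = -5952*(-2656 - 7528) = -5952*(-10184) = 60615168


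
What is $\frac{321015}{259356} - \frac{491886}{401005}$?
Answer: $\frac{385011553}{34667684260} \approx 0.011106$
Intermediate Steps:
$\frac{321015}{259356} - \frac{491886}{401005} = 321015 \cdot \frac{1}{259356} - \frac{491886}{401005} = \frac{107005}{86452} - \frac{491886}{401005} = \frac{385011553}{34667684260}$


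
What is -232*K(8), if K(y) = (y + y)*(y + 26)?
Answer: -126208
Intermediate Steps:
K(y) = 2*y*(26 + y) (K(y) = (2*y)*(26 + y) = 2*y*(26 + y))
-232*K(8) = -464*8*(26 + 8) = -464*8*34 = -232*544 = -126208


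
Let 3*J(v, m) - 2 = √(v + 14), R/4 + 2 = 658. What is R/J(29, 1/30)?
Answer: -5248/13 + 2624*√43/13 ≈ 919.90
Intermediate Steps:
R = 2624 (R = -8 + 4*658 = -8 + 2632 = 2624)
J(v, m) = ⅔ + √(14 + v)/3 (J(v, m) = ⅔ + √(v + 14)/3 = ⅔ + √(14 + v)/3)
R/J(29, 1/30) = 2624/(⅔ + √(14 + 29)/3) = 2624/(⅔ + √43/3)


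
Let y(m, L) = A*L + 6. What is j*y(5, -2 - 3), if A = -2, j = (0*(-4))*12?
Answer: 0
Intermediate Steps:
j = 0 (j = 0*12 = 0)
y(m, L) = 6 - 2*L (y(m, L) = -2*L + 6 = 6 - 2*L)
j*y(5, -2 - 3) = 0*(6 - 2*(-2 - 3)) = 0*(6 - 2*(-5)) = 0*(6 + 10) = 0*16 = 0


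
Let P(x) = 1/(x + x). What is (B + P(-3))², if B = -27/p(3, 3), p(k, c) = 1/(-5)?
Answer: 654481/36 ≈ 18180.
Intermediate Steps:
p(k, c) = -⅕
P(x) = 1/(2*x)
B = 135 (B = -27/(-⅕) = -27*(-5) = 135)
(B + P(-3))² = (135 + (½)/(-3))² = (135 + (½)*(-⅓))² = (135 - ⅙)² = (809/6)² = 654481/36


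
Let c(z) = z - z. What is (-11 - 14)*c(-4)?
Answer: 0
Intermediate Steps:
c(z) = 0
(-11 - 14)*c(-4) = (-11 - 14)*0 = -25*0 = 0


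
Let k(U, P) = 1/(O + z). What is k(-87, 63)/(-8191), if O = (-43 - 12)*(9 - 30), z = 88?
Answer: -1/10181413 ≈ -9.8218e-8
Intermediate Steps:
O = 1155 (O = -55*(-21) = 1155)
k(U, P) = 1/1243 (k(U, P) = 1/(1155 + 88) = 1/1243)
k(-87, 63)/(-8191) = (1/1243)/(-8191) = (1/1243)*(-1/8191) = -1/10181413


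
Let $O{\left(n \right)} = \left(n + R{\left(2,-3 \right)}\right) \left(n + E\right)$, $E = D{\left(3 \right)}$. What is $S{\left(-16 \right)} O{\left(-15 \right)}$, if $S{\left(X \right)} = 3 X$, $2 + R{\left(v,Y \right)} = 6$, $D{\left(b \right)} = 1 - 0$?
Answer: $-7392$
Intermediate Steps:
$D{\left(b \right)} = 1$ ($D{\left(b \right)} = 1 + 0 = 1$)
$R{\left(v,Y \right)} = 4$ ($R{\left(v,Y \right)} = -2 + 6 = 4$)
$E = 1$
$O{\left(n \right)} = \left(1 + n\right) \left(4 + n\right)$ ($O{\left(n \right)} = \left(n + 4\right) \left(n + 1\right) = \left(4 + n\right) \left(1 + n\right) = \left(1 + n\right) \left(4 + n\right)$)
$S{\left(-16 \right)} O{\left(-15 \right)} = 3 \left(-16\right) \left(4 + \left(-15\right)^{2} + 5 \left(-15\right)\right) = - 48 \left(4 + 225 - 75\right) = \left(-48\right) 154 = -7392$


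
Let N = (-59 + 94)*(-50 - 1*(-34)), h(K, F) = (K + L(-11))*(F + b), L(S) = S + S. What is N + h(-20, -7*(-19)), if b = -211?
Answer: 2716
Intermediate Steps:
L(S) = 2*S
h(K, F) = (-211 + F)*(-22 + K) (h(K, F) = (K + 2*(-11))*(F - 211) = (K - 22)*(-211 + F) = (-22 + K)*(-211 + F) = (-211 + F)*(-22 + K))
N = -560 (N = 35*(-50 + 34) = 35*(-16) = -560)
N + h(-20, -7*(-19)) = -560 + (4642 - 211*(-20) - (-154)*(-19) - 7*(-19)*(-20)) = -560 + (4642 + 4220 - 22*133 + 133*(-20)) = -560 + (4642 + 4220 - 2926 - 2660) = -560 + 3276 = 2716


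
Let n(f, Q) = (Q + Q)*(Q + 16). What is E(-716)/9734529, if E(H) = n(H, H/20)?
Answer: 11814/81121075 ≈ 0.00014563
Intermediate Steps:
n(f, Q) = 2*Q*(16 + Q) (n(f, Q) = (2*Q)*(16 + Q) = 2*Q*(16 + Q))
E(H) = H*(16 + H/20)/10 (E(H) = 2*(H/20)*(16 + H/20) = H*(16 + H/20)/10)
E(-716)/9734529 = ((1/200)*(-716)*(320 - 716))/9734529 = ((1/200)*(-716)*(-396))*(1/9734529) = (35442/25)*(1/9734529) = 11814/81121075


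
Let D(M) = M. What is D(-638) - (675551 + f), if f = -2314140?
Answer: 1637951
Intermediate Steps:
D(-638) - (675551 + f) = -638 - (675551 - 2314140) = -638 - 1*(-1638589) = -638 + 1638589 = 1637951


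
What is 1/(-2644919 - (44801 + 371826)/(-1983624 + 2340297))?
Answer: -356673/943371611114 ≈ -3.7808e-7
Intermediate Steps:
1/(-2644919 - (44801 + 371826)/(-1983624 + 2340297)) = 1/(-2644919 - 416627/356673) = 1/(-943371611114/356673) = -356673/943371611114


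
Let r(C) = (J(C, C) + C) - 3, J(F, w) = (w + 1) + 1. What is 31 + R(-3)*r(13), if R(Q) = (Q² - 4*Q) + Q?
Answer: 481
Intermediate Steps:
J(F, w) = 2 + w (J(F, w) = (1 + w) + 1 = 2 + w)
r(C) = -1 + 2*C (r(C) = ((2 + C) + C) - 3 = (2 + 2*C) - 3 = -1 + 2*C)
R(Q) = Q² - 3*Q
31 + R(-3)*r(13) = 31 + (-3*(-3 - 3))*(-1 + 2*13) = 31 + (-3*(-6))*(-1 + 26) = 31 + 18*25 = 31 + 450 = 481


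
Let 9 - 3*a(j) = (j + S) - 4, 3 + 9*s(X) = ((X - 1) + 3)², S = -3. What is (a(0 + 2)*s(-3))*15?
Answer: -140/9 ≈ -15.556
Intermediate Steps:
s(X) = -⅓ + (2 + X)²/9 (s(X) = -⅓ + ((X - 1) + 3)²/9 = -⅓ + ((-1 + X) + 3)²/9 = -⅓ + (2 + X)²/9)
a(j) = 16/3 - j/3 (a(j) = 3 - ((j - 3) - 4)/3 = 3 - ((-3 + j) - 4)/3 = 3 - (-7 + j)/3 = 3 + (7/3 - j/3) = 16/3 - j/3)
(a(0 + 2)*s(-3))*15 = ((16/3 - (0 + 2)/3)*(-⅓ + (2 - 3)²/9))*15 = ((16/3 - ⅓*2)*(-⅓ + (⅑)*(-1)²))*15 = ((16/3 - ⅔)*(-⅓ + (⅑)*1))*15 = (14*(-⅓ + ⅑)/3)*15 = ((14/3)*(-2/9))*15 = -28/27*15 = -140/9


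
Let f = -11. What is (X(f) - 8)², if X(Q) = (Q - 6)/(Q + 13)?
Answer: 1089/4 ≈ 272.25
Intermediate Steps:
X(Q) = (-6 + Q)/(13 + Q)
(X(f) - 8)² = ((-6 - 11)/(13 - 11) - 8)² = (-17/2 - 8)² = (-33/2)² = 1089/4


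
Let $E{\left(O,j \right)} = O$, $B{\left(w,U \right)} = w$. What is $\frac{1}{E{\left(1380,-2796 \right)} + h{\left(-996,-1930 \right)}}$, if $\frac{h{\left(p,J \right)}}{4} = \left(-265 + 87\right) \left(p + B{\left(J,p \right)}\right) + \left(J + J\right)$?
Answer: $\frac{1}{2069252} \approx 4.8327 \cdot 10^{-7}$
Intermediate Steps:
$h{\left(p,J \right)} = - 712 p - 704 J$ ($h{\left(p,J \right)} = 4 \left(\left(-265 + 87\right) \left(p + J\right) + \left(J + J\right)\right) = 4 \left(- 178 \left(J + p\right) + 2 J\right) = 4 \left(\left(- 178 J - 178 p\right) + 2 J\right) = 4 \left(- 178 p - 176 J\right) = - 712 p - 704 J$)
$\frac{1}{E{\left(1380,-2796 \right)} + h{\left(-996,-1930 \right)}} = \frac{1}{1380 - -2067872} = \frac{1}{1380 + \left(709152 + 1358720\right)} = \frac{1}{1380 + 2067872} = \frac{1}{2069252}$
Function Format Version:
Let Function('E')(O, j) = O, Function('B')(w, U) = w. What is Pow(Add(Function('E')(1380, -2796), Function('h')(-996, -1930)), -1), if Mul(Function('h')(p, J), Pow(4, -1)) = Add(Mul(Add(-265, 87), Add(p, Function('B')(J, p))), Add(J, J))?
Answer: Rational(1, 2069252) ≈ 4.8327e-7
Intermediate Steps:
Function('h')(p, J) = Add(Mul(-712, p), Mul(-704, J)) (Function('h')(p, J) = Mul(4, Add(Mul(Add(-265, 87), Add(p, J)), Add(J, J))) = Mul(4, Add(Mul(-178, Add(J, p)), Mul(2, J))) = Mul(4, Add(Add(Mul(-178, J), Mul(-178, p)), Mul(2, J))) = Mul(4, Add(Mul(-178, p), Mul(-176, J))) = Add(Mul(-712, p), Mul(-704, J)))
Pow(Add(Function('E')(1380, -2796), Function('h')(-996, -1930)), -1) = Pow(Add(1380, Add(Mul(-712, -996), Mul(-704, -1930))), -1) = Pow(Add(1380, Add(709152, 1358720)), -1) = Pow(Add(1380, 2067872), -1) = Pow(2069252, -1) = Rational(1, 2069252)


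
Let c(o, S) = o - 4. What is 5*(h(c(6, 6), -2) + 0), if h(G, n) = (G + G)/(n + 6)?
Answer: 5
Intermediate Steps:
c(o, S) = -4 + o
h(G, n) = 2*G/(6 + n) (h(G, n) = (2*G)/(6 + n) = 2*G/(6 + n))
5*(h(c(6, 6), -2) + 0) = 5*(2*(-4 + 6)/(6 - 2) + 0) = 5*(2*2/4 + 0) = 5*(2*2*(¼) + 0) = 5*(1 + 0) = 5*1 = 5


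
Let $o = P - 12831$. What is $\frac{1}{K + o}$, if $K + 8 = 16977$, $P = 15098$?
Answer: $\frac{1}{19236} \approx 5.1986 \cdot 10^{-5}$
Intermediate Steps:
$o = 2267$ ($o = 15098 - 12831 = 2267$)
$K = 16969$ ($K = -8 + 16977 = 16969$)
$\frac{1}{K + o} = \frac{1}{16969 + 2267} = \frac{1}{19236}$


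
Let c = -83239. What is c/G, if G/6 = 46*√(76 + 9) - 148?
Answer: -3079843/236934 - 1914497*√85/473868 ≈ -50.247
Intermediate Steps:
G = -888 + 276*√85 (G = 6*(46*√(76 + 9) - 148) = 6*(46*√85 - 148) = 6*(-148 + 46*√85) = -888 + 276*√85 ≈ 1656.6)
c/G = -83239/(-888 + 276*√85)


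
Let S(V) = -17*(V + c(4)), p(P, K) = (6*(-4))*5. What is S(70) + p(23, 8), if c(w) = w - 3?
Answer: -1327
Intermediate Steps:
c(w) = -3 + w
p(P, K) = -120 (p(P, K) = -24*5 = -120)
S(V) = -17 - 17*V (S(V) = -17*(V + (-3 + 4)) = -17*(V + 1) = -17*(1 + V) = -17 - 17*V)
S(70) + p(23, 8) = (-17 - 17*70) - 120 = (-17 - 1190) - 120 = -1207 - 120 = -1327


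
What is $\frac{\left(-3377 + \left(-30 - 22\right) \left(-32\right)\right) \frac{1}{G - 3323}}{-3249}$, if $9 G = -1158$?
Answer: $- \frac{571}{3738155} \approx -0.00015275$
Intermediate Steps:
$G = - \frac{386}{3}$ ($G = \frac{1}{9} \left(-1158\right) = - \frac{386}{3} \approx -128.67$)
$\frac{\left(-3377 + \left(-30 - 22\right) \left(-32\right)\right) \frac{1}{G - 3323}}{-3249} = \frac{\left(-3377 + \left(-30 - 22\right) \left(-32\right)\right) \frac{1}{- \frac{386}{3} - 3323}}{-3249} = \frac{-3377 - -1664}{- \frac{10355}{3}} \left(- \frac{1}{3249}\right) = \left(-3377 + 1664\right) \left(- \frac{3}{10355}\right) \left(- \frac{1}{3249}\right) = \left(-1713\right) \left(- \frac{3}{10355}\right) \left(- \frac{1}{3249}\right) = \frac{5139}{10355} \left(- \frac{1}{3249}\right) = - \frac{571}{3738155}$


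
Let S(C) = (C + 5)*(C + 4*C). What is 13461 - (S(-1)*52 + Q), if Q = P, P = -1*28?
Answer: 14529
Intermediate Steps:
P = -28
S(C) = 5*C*(5 + C) (S(C) = (5 + C)*(5*C) = 5*C*(5 + C))
Q = -28
13461 - (S(-1)*52 + Q) = 13461 - ((5*(-1)*(5 - 1))*52 - 28) = 13461 - ((5*(-1)*4)*52 - 28) = 13461 - (-20*52 - 28) = 13461 - (-1040 - 28) = 13461 - 1*(-1068) = 13461 + 1068 = 14529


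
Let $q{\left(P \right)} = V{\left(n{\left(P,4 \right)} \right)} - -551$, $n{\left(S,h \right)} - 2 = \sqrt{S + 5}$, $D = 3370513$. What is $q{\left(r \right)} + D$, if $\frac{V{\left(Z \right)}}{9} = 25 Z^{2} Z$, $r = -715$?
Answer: $2414364 - 157050 i \sqrt{710} \approx 2.4144 \cdot 10^{6} - 4.1847 \cdot 10^{6} i$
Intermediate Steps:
$n{\left(S,h \right)} = 2 + \sqrt{5 + S}$ ($n{\left(S,h \right)} = 2 + \sqrt{S + 5} = 2 + \sqrt{5 + S}$)
$V{\left(Z \right)} = 225 Z^{3}$ ($V{\left(Z \right)} = 9 \cdot 25 Z^{2} Z = 9 \cdot 25 Z^{3} = 225 Z^{3}$)
$q{\left(P \right)} = 551 + 225 \left(2 + \sqrt{5 + P}\right)^{3}$ ($q{\left(P \right)} = 225 \left(2 + \sqrt{5 + P}\right)^{3} - -551 = 225 \left(2 + \sqrt{5 + P}\right)^{3} + 551 = 551 + 225 \left(2 + \sqrt{5 + P}\right)^{3}$)
$q{\left(r \right)} + D = \left(551 + 225 \left(2 + \sqrt{5 - 715}\right)^{3}\right) + 3370513 = \left(551 + 225 \left(2 + \sqrt{-710}\right)^{3}\right) + 3370513 = \left(551 + 225 \left(2 + i \sqrt{710}\right)^{3}\right) + 3370513 = 3371064 + 225 \left(2 + i \sqrt{710}\right)^{3}$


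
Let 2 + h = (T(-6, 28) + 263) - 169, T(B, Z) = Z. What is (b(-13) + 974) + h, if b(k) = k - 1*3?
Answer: 1078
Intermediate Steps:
b(k) = -3 + k (b(k) = k - 3 = -3 + k)
h = 120 (h = -2 + ((28 + 263) - 169) = -2 + (291 - 169) = -2 + 122 = 120)
(b(-13) + 974) + h = ((-3 - 13) + 974) + 120 = (-16 + 974) + 120 = 958 + 120 = 1078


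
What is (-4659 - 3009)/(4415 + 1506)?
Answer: -7668/5921 ≈ -1.2951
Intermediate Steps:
(-4659 - 3009)/(4415 + 1506) = -7668/5921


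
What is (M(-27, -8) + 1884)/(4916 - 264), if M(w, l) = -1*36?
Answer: 462/1163 ≈ 0.39725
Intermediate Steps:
M(w, l) = -36
(M(-27, -8) + 1884)/(4916 - 264) = (-36 + 1884)/(4916 - 264) = 1848/4652 = 1848*(1/4652) = 462/1163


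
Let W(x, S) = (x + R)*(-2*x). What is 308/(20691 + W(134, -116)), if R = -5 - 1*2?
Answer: -308/13345 ≈ -0.023080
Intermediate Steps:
R = -7 (R = -5 - 2 = -7)
W(x, S) = -2*x*(-7 + x) (W(x, S) = (x - 7)*(-2*x) = (-7 + x)*(-2*x) = -2*x*(-7 + x))
308/(20691 + W(134, -116)) = 308/(20691 + 2*134*(7 - 1*134)) = 308/(20691 + 2*134*(7 - 134)) = 308/(20691 + 2*134*(-127)) = 308/(20691 - 34036) = 308/(-13345) = 308*(-1/13345) = -308/13345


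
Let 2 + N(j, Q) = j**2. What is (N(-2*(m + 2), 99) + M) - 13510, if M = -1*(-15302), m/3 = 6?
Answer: 3390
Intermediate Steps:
m = 18 (m = 3*6 = 18)
N(j, Q) = -2 + j**2
M = 15302
(N(-2*(m + 2), 99) + M) - 13510 = ((-2 + (-2*(18 + 2))**2) + 15302) - 13510 = ((-2 + (-2*20)**2) + 15302) - 13510 = ((-2 + (-40)**2) + 15302) - 13510 = ((-2 + 1600) + 15302) - 13510 = (1598 + 15302) - 13510 = 16900 - 13510 = 3390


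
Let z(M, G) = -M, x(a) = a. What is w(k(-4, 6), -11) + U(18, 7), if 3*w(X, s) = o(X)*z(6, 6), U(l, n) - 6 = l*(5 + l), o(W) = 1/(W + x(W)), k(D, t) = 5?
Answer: 2099/5 ≈ 419.80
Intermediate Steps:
o(W) = 1/(2*W) (o(W) = 1/(W + W) = 1/(2*W))
U(l, n) = 6 + l*(5 + l)
w(X, s) = -1/X (w(X, s) = ((1/(2*X))*(-1*6))/3 = ((1/(2*X))*(-6))/3 = (-3/X)/3 = -1/X)
w(k(-4, 6), -11) + U(18, 7) = -1/5 + (6 + 18² + 5*18) = -1*⅕ + (6 + 324 + 90) = -⅕ + 420 = 2099/5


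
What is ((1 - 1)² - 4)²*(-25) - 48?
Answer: -448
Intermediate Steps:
((1 - 1)² - 4)²*(-25) - 48 = (0² - 4)²*(-25) - 48 = (0 - 4)²*(-25) - 48 = (-4)²*(-25) - 48 = 16*(-25) - 48 = -400 - 48 = -448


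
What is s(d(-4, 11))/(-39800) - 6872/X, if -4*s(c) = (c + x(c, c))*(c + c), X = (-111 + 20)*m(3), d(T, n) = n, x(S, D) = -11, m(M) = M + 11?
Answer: 3436/637 ≈ 5.3940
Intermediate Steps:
m(M) = 11 + M
X = -1274 (X = (-111 + 20)*(11 + 3) = -91*14 = -1274)
s(c) = -c*(-11 + c)/2 (s(c) = -(c - 11)*(c + c)/4 = -(-11 + c)*2*c/4 = -c*(-11 + c)/2)
s(d(-4, 11))/(-39800) - 6872/X = ((½)*11*(11 - 1*11))/(-39800) - 6872/(-1274) = ((½)*11*(11 - 11))*(-1/39800) - 6872*(-1/1274) = ((½)*11*0)*(-1/39800) + 3436/637 = 0*(-1/39800) + 3436/637 = 0 + 3436/637 = 3436/637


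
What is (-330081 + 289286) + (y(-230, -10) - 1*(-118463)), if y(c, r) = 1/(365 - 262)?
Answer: 7999805/103 ≈ 77668.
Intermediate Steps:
y(c, r) = 1/103
(-330081 + 289286) + (y(-230, -10) - 1*(-118463)) = (-330081 + 289286) + (1/103 - 1*(-118463)) = -40795 + (1/103 + 118463) = -40795 + 12201690/103 = 7999805/103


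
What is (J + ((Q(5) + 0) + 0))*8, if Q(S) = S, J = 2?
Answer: 56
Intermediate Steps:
(J + ((Q(5) + 0) + 0))*8 = (2 + ((5 + 0) + 0))*8 = (2 + (5 + 0))*8 = (2 + 5)*8 = 7*8 = 56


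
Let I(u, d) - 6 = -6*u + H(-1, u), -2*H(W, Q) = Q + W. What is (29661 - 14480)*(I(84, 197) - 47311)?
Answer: -1452836881/2 ≈ -7.2642e+8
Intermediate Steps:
H(W, Q) = -Q/2 - W/2 (H(W, Q) = -(Q + W)/2 = -Q/2 - W/2)
I(u, d) = 13/2 - 13*u/2 (I(u, d) = 6 + (-6*u + (-u/2 - 1/2*(-1))) = 6 + (-6*u + (-u/2 + 1/2)) = 6 + (-6*u + (1/2 - u/2)) = 6 + (1/2 - 13*u/2) = 13/2 - 13*u/2)
(29661 - 14480)*(I(84, 197) - 47311) = (29661 - 14480)*((13/2 - 13/2*84) - 47311) = 15181*((13/2 - 546) - 47311) = 15181*(-1079/2 - 47311) = 15181*(-95701/2) = -1452836881/2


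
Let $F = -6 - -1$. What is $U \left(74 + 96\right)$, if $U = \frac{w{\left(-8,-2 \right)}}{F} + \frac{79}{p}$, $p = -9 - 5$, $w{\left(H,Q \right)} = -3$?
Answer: $- \frac{6001}{7} \approx -857.29$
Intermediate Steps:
$F = -5$ ($F = -6 + 1 = -5$)
$p = -14$
$U = - \frac{353}{70}$ ($U = - \frac{3}{-5} + \frac{79}{-14} = \left(-3\right) \left(- \frac{1}{5}\right) + 79 \left(- \frac{1}{14}\right) = \frac{3}{5} - \frac{79}{14} = - \frac{353}{70} \approx -5.0429$)
$U \left(74 + 96\right) = - \frac{353 \left(74 + 96\right)}{70} = \left(- \frac{353}{70}\right) 170 = - \frac{6001}{7}$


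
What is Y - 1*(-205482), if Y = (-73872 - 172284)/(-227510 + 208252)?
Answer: 1978709256/9629 ≈ 2.0549e+5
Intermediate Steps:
Y = 123078/9629 (Y = -246156/(-19258) = -246156*(-1/19258) = 123078/9629 ≈ 12.782)
Y - 1*(-205482) = 123078/9629 - 1*(-205482) = 123078/9629 + 205482 = 1978709256/9629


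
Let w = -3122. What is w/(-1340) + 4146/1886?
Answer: 2860933/631810 ≈ 4.5282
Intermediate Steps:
w/(-1340) + 4146/1886 = -3122/(-1340) + 4146/1886 = -3122*(-1/1340) + 4146*(1/1886) = 1561/670 + 2073/943 = 2860933/631810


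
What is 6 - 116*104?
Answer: -12058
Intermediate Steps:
6 - 116*104 = 6 - 12064 = -12058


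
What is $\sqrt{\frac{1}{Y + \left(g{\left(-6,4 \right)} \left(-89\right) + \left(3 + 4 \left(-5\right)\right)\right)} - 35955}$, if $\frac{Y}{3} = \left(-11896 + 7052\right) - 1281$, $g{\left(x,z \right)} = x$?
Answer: $\frac{i \sqrt{11466343054478}}{17858} \approx 189.62 i$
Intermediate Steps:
$Y = -18375$ ($Y = 3 \left(\left(-11896 + 7052\right) - 1281\right) = 3 \left(-4844 - 1281\right) = 3 \left(-6125\right) = -18375$)
$\sqrt{\frac{1}{Y + \left(g{\left(-6,4 \right)} \left(-89\right) + \left(3 + 4 \left(-5\right)\right)\right)} - 35955} = \sqrt{\frac{1}{-18375 + \left(\left(-6\right) \left(-89\right) + \left(3 + 4 \left(-5\right)\right)\right)} - 35955} = \sqrt{\frac{1}{-18375 + \left(534 + \left(3 - 20\right)\right)} - 35955} = \sqrt{\frac{1}{-18375 + \left(534 - 17\right)} - 35955} = \sqrt{\frac{1}{-18375 + 517} - 35955} = \sqrt{\frac{1}{-17858} - 35955} = \sqrt{- \frac{1}{17858} - 35955} = \sqrt{- \frac{642084391}{17858}} = \frac{i \sqrt{11466343054478}}{17858}$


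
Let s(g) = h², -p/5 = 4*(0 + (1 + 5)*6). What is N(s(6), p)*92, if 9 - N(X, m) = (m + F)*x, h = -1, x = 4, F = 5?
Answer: 263948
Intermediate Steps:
p = -720 (p = -20*(0 + (1 + 5)*6) = -20*(0 + 6*6) = -20*(0 + 36) = -20*36 = -5*144 = -720)
s(g) = 1 (s(g) = (-1)² = 1)
N(X, m) = -11 - 4*m (N(X, m) = 9 - (m + 5)*4 = 9 - (5 + m)*4 = 9 - (20 + 4*m) = 9 + (-20 - 4*m) = -11 - 4*m)
N(s(6), p)*92 = (-11 - 4*(-720))*92 = (-11 + 2880)*92 = 2869*92 = 263948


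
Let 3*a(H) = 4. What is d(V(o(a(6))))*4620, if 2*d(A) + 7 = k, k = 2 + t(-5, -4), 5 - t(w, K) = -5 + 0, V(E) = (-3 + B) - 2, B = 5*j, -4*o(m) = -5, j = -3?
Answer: 11550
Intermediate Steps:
a(H) = 4/3 (a(H) = (1/3)*4 = 4/3)
o(m) = 5/4 (o(m) = -1/4*(-5) = 5/4)
B = -15 (B = 5*(-3) = -15)
V(E) = -20 (V(E) = (-3 - 15) - 2 = -18 - 2 = -20)
t(w, K) = 10 (t(w, K) = 5 - (-5 + 0) = 5 - 1*(-5) = 5 + 5 = 10)
k = 12 (k = 2 + 10 = 12)
d(A) = 5/2 (d(A) = -7/2 + (1/2)*12 = -7/2 + 6 = 5/2)
d(V(o(a(6))))*4620 = (5/2)*4620 = 11550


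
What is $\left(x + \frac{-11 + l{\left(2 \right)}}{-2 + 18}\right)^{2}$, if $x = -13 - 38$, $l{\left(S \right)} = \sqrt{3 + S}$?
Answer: $\frac{\left(827 - \sqrt{5}\right)^{2}}{256} \approx 2657.2$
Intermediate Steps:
$x = -51$ ($x = -13 - 38 = -51$)
$\left(x + \frac{-11 + l{\left(2 \right)}}{-2 + 18}\right)^{2} = \left(-51 + \frac{-11 + \sqrt{3 + 2}}{-2 + 18}\right)^{2} = \left(-51 + \frac{-11 + \sqrt{5}}{16}\right)^{2} = \left(-51 + \left(-11 + \sqrt{5}\right) \frac{1}{16}\right)^{2} = \left(-51 - \left(\frac{11}{16} - \frac{\sqrt{5}}{16}\right)\right)^{2} = \left(- \frac{827}{16} + \frac{\sqrt{5}}{16}\right)^{2}$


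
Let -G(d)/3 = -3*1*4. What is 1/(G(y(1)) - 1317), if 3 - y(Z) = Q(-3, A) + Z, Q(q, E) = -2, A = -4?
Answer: -1/1281 ≈ -0.00078064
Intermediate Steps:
y(Z) = 5 - Z (y(Z) = 3 - (-2 + Z) = 3 + (2 - Z) = 5 - Z)
G(d) = 36 (G(d) = -3*(-3*1)*4 = -(-9)*4 = -3*(-12) = 36)
1/(G(y(1)) - 1317) = 1/(36 - 1317) = 1/(-1281) = -1/1281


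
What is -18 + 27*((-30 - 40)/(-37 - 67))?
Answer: 9/52 ≈ 0.17308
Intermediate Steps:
-18 + 27*((-30 - 40)/(-37 - 67)) = -18 + 27*(-70/(-104)) = -18 + 27*(-70*(-1/104)) = -18 + 27*(35/52) = -18 + 945/52 = 9/52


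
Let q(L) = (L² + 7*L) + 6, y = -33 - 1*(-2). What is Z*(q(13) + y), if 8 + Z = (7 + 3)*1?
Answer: 470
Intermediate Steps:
y = -31 (y = -33 + 2 = -31)
q(L) = 6 + L² + 7*L
Z = 2 (Z = -8 + (7 + 3)*1 = -8 + 10*1 = -8 + 10 = 2)
Z*(q(13) + y) = 2*((6 + 13² + 7*13) - 31) = 2*((6 + 169 + 91) - 31) = 2*(266 - 31) = 2*235 = 470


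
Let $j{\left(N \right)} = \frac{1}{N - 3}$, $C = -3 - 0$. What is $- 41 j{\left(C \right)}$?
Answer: $\frac{41}{6} \approx 6.8333$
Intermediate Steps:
$C = -3$ ($C = -3 + 0 = -3$)
$j{\left(N \right)} = \frac{1}{-3 + N}$
$- 41 j{\left(C \right)} = - \frac{41}{-3 - 3} = - \frac{41}{-6} = \left(-41\right) \left(- \frac{1}{6}\right) = \frac{41}{6}$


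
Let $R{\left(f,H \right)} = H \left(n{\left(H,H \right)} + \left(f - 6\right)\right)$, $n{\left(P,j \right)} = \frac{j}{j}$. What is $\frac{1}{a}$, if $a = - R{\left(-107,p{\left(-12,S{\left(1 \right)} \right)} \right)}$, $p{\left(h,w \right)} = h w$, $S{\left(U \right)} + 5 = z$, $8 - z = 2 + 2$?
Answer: $\frac{1}{1344} \approx 0.00074405$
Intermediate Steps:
$n{\left(P,j \right)} = 1$
$z = 4$ ($z = 8 - \left(2 + 2\right) = 8 - 4 = 4$)
$S{\left(U \right)} = -1$ ($S{\left(U \right)} = -5 + 4 = -1$)
$R{\left(f,H \right)} = H \left(-5 + f\right)$ ($R{\left(f,H \right)} = H \left(1 + \left(f - 6\right)\right) = H \left(1 + \left(-6 + f\right)\right) = H \left(-5 + f\right)$)
$a = 1344$ ($a = - \left(-12\right) \left(-1\right) \left(-5 - 107\right) = - 12 \left(-112\right) = \left(-1\right) \left(-1344\right) = 1344$)
$\frac{1}{a} = \frac{1}{1344}$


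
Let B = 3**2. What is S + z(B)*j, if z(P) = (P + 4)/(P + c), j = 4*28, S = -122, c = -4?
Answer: 846/5 ≈ 169.20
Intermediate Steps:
B = 9
j = 112
z(P) = (4 + P)/(-4 + P) (z(P) = (P + 4)/(P - 4) = (4 + P)/(-4 + P))
S + z(B)*j = -122 + ((4 + 9)/(-4 + 9))*112 = -122 + (13/5)*112 = -122 + 1456/5 = 846/5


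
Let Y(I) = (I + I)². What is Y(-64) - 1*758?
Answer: 15626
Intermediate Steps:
Y(I) = 4*I² (Y(I) = (2*I)² = 4*I²)
Y(-64) - 1*758 = 4*(-64)² - 1*758 = 4*4096 - 758 = 16384 - 758 = 15626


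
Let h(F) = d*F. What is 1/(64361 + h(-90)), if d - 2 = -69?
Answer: 1/70391 ≈ 1.4206e-5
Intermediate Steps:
d = -67 (d = 2 - 69 = -67)
h(F) = -67*F
1/(64361 + h(-90)) = 1/(64361 - 67*(-90)) = 1/(64361 + 6030) = 1/70391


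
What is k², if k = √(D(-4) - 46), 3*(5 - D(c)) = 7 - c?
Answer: -134/3 ≈ -44.667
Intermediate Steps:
D(c) = 8/3 + c/3 (D(c) = 5 - (7 - c)/3 = 5 + (-7/3 + c/3) = 8/3 + c/3)
k = I*√402/3 (k = √((8/3 + (⅓)*(-4)) - 46) = √((8/3 - 4/3) - 46) = √(4/3 - 46) = √(-134/3) = I*√402/3 ≈ 6.6833*I)
k² = (I*√402/3)² = -134/3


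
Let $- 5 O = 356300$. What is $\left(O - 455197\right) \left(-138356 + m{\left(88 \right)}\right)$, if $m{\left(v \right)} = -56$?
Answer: $72867966284$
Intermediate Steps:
$O = -71260$ ($O = \left(- \frac{1}{5}\right) 356300 = -71260$)
$\left(O - 455197\right) \left(-138356 + m{\left(88 \right)}\right) = \left(-71260 - 455197\right) \left(-138356 - 56\right) = \left(-526457\right) \left(-138412\right) = 72867966284$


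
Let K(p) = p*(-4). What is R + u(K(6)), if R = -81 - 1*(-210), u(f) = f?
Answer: 105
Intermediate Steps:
K(p) = -4*p
R = 129 (R = -81 + 210 = 129)
R + u(K(6)) = 129 - 4*6 = 129 - 24 = 105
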